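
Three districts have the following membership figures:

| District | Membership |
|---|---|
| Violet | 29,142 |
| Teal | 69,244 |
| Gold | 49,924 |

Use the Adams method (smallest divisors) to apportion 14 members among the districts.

Standard divisor 148310/14 ≈ 10593.571; standard quotas: Violet 2.751, Teal 6.536, Gold 4.713.
Rounding up gives 3, 7, 5 = 15 seats, so the divisor must be adjusted.
With modified divisor 12000: modified quotas Violet 2.429, Teal 5.770, Gold 4.160.
Rounding up: Violet 3, Teal 6, Gold 5 (total 14).

Violet=3; Teal=6; Gold=5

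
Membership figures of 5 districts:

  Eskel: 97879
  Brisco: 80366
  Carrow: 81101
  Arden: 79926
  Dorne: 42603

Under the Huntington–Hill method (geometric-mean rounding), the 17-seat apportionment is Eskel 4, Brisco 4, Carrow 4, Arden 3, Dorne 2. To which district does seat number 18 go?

Arden

Priority for the next seat is population ÷ (√(s·(s+1))).
Priorities: Eskel 21886.410, Brisco 17970.384, Carrow 18134.735, Arden 23072.649, Dorne 17392.602.
Highest priority: Arden.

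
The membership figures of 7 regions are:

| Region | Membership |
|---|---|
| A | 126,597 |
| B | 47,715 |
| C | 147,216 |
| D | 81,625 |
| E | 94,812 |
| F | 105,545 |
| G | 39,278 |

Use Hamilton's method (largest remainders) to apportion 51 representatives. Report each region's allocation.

A 10, B 4, C 12, D 6, E 8, F 8, G 3

The standard divisor is 642788/51 ≈ 12603.686.
Standard quotas: A 10.0444, B 3.7858, C 11.6804, D 6.4763, E 7.5226, F 8.3741, G 3.1164.
Lower quotas: A 10, B 3, C 11, D 6, E 7, F 8, G 3 (sum 48, leaving 3 seats).
Remainders in descending order: B 0.7858, C 0.6804, E 0.5226, D 0.4763, F 0.3741, G 0.1164, A 0.0444.
Largest remainders: B, C, E receive the extra seats.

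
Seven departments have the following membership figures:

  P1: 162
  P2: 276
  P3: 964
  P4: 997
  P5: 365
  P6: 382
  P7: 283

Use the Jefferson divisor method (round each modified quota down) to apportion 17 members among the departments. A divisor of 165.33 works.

With modified divisor 165.33: modified quotas P1 0.980, P2 1.669, P3 5.831, P4 6.030, P5 2.208, P6 2.311, P7 1.712.
Rounding down: P1 0, P2 1, P3 5, P4 6, P5 2, P6 2, P7 1 (total 17).

P1=0, P2=1, P3=5, P4=6, P5=2, P6=2, P7=1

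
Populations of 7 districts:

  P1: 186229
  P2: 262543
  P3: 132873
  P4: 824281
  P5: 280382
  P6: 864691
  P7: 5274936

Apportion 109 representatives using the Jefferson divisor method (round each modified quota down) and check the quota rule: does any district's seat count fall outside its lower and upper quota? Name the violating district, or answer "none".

P7

Standard quotas: P1 2.594, P2 3.657, P3 1.851, P4 11.481, P5 3.905, P6 12.043, P7 73.470.
Jefferson allocation: P1 2, P2 3, P3 1, P4 11, P5 4, P6 12, P7 76.
P7 has quota 73.470 (lower 73, upper 74) but receives 76 — outside the quota interval.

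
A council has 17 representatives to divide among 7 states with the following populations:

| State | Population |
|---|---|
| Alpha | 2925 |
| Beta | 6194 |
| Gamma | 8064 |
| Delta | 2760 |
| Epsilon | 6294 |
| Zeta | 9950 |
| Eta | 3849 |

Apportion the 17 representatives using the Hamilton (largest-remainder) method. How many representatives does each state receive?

Alpha: 1, Beta: 3, Gamma: 3, Delta: 1, Epsilon: 3, Zeta: 4, Eta: 2

Total 40036; standard divisor 40036/17 ≈ 2355.059.
Standard quotas: Alpha 1.2420, Beta 2.6301, Gamma 3.4241, Delta 1.1719, Epsilon 2.6725, Zeta 4.2249, Eta 1.6344.
Lower quotas: Alpha 1, Beta 2, Gamma 3, Delta 1, Epsilon 2, Zeta 4, Eta 1 (sum 14, leaving 3 seats).
Remainders in descending order: Epsilon 0.6725, Eta 0.6344, Beta 0.6301, Gamma 0.4241, Alpha 0.2420, Zeta 0.2249, Delta 0.1719.
Largest remainders: Epsilon, Eta, Beta receive the extra seats.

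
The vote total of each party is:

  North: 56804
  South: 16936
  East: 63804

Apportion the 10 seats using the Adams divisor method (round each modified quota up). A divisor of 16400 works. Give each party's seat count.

North 4; South 2; East 4

With modified divisor 16400: modified quotas North 3.464, South 1.033, East 3.890.
Rounding up: North 4, South 2, East 4 (total 10).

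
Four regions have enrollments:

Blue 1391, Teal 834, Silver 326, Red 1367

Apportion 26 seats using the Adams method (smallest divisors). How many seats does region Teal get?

Standard divisor 3918/26 ≈ 150.692; standard quotas: Blue 9.231, Teal 5.534, Silver 2.163, Red 9.071.
Rounding up gives 10, 6, 3, 10 = 29 seats, so the divisor must be adjusted.
With modified divisor 165: modified quotas Blue 8.430, Teal 5.055, Silver 1.976, Red 8.285.
Rounding up: Blue 9, Teal 6, Silver 2, Red 9 (total 26).
Teal receives 6.

6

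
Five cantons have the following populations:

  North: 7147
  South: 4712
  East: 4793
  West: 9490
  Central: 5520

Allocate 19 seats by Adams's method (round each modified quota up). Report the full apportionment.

North=4; South=3; East=3; West=6; Central=3

Standard divisor 31662/19 ≈ 1666.421; standard quotas: North 4.289, South 2.828, East 2.876, West 5.695, Central 3.312.
Rounding up gives 5, 3, 3, 6, 4 = 21 seats, so the divisor must be adjusted.
With modified divisor 1870: modified quotas North 3.822, South 2.520, East 2.563, West 5.075, Central 2.952.
Rounding up: North 4, South 3, East 3, West 6, Central 3 (total 19).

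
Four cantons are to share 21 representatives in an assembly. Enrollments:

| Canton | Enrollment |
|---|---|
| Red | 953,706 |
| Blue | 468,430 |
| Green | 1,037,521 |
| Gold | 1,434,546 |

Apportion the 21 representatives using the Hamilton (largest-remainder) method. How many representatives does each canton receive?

Standard divisor: 3894203 ÷ 21 ≈ 185438.238.
Standard quotas: Red 5.1430, Blue 2.5261, Green 5.5950, Gold 7.7360.
Lower quotas: Red 5, Blue 2, Green 5, Gold 7 (sum 19, leaving 2 seats).
Remainders in descending order: Gold 0.7360, Green 0.5950, Blue 0.5261, Red 0.1430.
The surplus seats go to Gold, Green.

Red: 5, Blue: 2, Green: 6, Gold: 8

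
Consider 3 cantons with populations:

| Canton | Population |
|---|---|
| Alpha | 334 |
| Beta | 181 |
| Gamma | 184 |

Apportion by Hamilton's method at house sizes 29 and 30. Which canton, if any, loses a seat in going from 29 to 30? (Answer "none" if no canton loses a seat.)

none

At 29 seats: Alpha 14, Beta 7, Gamma 8.
At 30 seats: Alpha 14, Beta 8, Gamma 8.
No canton's allocation decreased.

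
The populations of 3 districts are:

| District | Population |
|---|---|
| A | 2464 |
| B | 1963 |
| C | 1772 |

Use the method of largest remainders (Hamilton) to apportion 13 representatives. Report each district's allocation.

A: 5, B: 4, C: 4

The standard divisor is 6199/13 ≈ 476.846.
Standard quotas: A 5.167, B 4.117, C 3.716.
Lower quotas: A 5, B 4, C 3 (sum 12, leaving 1 seat).
Remainders in descending order: C 0.716, A 0.167, B 0.117.
The surplus seat goes to C.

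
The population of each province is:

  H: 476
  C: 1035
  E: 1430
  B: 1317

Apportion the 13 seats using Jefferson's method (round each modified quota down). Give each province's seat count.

Standard divisor 4258/13 ≈ 327.538; standard quotas: H 1.453, C 3.160, E 4.366, B 4.021.
Rounding down gives 1, 3, 4, 4 = 12 seats, so the divisor must be adjusted.
With modified divisor 270: modified quotas H 1.763, C 3.833, E 5.296, B 4.878.
Rounding down: H 1, C 3, E 5, B 4 (total 13).

H: 1, C: 3, E: 5, B: 4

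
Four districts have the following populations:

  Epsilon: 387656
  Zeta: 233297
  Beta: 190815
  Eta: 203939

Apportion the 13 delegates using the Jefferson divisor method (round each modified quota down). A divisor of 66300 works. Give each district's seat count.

Epsilon 5, Zeta 3, Beta 2, Eta 3

With modified divisor 66300: modified quotas Epsilon 5.847, Zeta 3.519, Beta 2.878, Eta 3.076.
Rounding down: Epsilon 5, Zeta 3, Beta 2, Eta 3 (total 13).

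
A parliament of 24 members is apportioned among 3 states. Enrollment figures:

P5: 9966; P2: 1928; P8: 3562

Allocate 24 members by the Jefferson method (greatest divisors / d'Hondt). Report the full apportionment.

Standard divisor 15456/24 ≈ 644; standard quotas: P5 15.475, P2 2.994, P8 5.531.
Rounding down gives 15, 2, 5 = 22 seats, so the divisor must be adjusted.
With modified divisor 600: modified quotas P5 16.610, P2 3.213, P8 5.937.
Rounding down: P5 16, P2 3, P8 5 (total 24).

P5=16, P2=3, P8=5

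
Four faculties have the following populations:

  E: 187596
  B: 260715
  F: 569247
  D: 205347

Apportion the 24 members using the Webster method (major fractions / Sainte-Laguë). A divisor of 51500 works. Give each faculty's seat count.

E 4; B 5; F 11; D 4

With modified divisor 51500: modified quotas E 3.643, B 5.062, F 11.053, D 3.987.
Rounding to the nearest integer: E 4, B 5, F 11, D 4 (total 24).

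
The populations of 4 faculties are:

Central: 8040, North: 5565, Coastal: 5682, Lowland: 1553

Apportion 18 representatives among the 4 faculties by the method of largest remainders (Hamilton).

Central 7; North 5; Coastal 5; Lowland 1

The standard divisor is 20840/18 ≈ 1157.778.
Standard quotas: Central 6.9443, North 4.8066, Coastal 4.9077, Lowland 1.3414.
Lower quotas: Central 6, North 4, Coastal 4, Lowland 1 (sum 15, leaving 3 seats).
Remainders in descending order: Central 0.9443, Coastal 0.9077, North 0.8066, Lowland 0.3414.
The surplus seats go to Central, Coastal, North.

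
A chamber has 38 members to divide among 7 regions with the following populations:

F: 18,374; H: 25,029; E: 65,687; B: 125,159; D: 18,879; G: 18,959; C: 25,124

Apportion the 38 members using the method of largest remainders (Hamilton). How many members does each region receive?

F=2, H=3, E=8, B=16, D=3, G=3, C=3

The standard divisor is 297211/38 ≈ 7821.342.
Standard quotas: F 2.3492, H 3.2001, E 8.3984, B 16.0022, D 2.4138, G 2.4240, C 3.2122.
Lower quotas: F 2, H 3, E 8, B 16, D 2, G 2, C 3 (sum 36, leaving 2 seats).
Remainders in descending order: G 0.4240, D 0.4138, E 0.3984, F 0.3492, C 0.2122, H 0.2001, B 0.0022.
Largest remainders: G, D receive the extra seats.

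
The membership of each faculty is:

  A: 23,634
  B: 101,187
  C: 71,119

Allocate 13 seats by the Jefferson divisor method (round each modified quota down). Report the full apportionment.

Standard divisor 195940/13 ≈ 15072.308; standard quotas: A 1.568, B 6.713, C 4.719.
Rounding down gives 1, 6, 4 = 11 seats, so the divisor must be adjusted.
With modified divisor 13400: modified quotas A 1.764, B 7.551, C 5.307.
Rounding down: A 1, B 7, C 5 (total 13).

A=1; B=7; C=5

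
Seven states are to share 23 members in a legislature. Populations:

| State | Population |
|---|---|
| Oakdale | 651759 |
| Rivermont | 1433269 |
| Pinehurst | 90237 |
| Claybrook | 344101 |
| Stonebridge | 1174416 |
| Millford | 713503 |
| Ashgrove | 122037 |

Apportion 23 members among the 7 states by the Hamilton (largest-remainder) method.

Oakdale=3, Rivermont=7, Pinehurst=0, Claybrook=2, Stonebridge=6, Millford=4, Ashgrove=1

The standard divisor is 4529322/23 ≈ 196927.043.
Standard quotas: Oakdale 3.3096, Rivermont 7.2782, Pinehurst 0.4582, Claybrook 1.7474, Stonebridge 5.9637, Millford 3.6232, Ashgrove 0.6197.
Lower quotas: Oakdale 3, Rivermont 7, Pinehurst 0, Claybrook 1, Stonebridge 5, Millford 3, Ashgrove 0 (sum 19, leaving 4 seats).
Remainders in descending order: Stonebridge 0.9637, Claybrook 0.7474, Millford 0.6232, Ashgrove 0.6197, Pinehurst 0.4582, Oakdale 0.3096, Rivermont 0.2782.
Largest remainders: Stonebridge, Claybrook, Millford, Ashgrove receive the extra seats.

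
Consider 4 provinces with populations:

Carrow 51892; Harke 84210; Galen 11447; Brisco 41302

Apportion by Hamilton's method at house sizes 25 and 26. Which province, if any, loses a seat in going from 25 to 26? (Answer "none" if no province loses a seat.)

At 25 seats: Carrow 7, Harke 11, Galen 2, Brisco 5.
At 26 seats: Carrow 7, Harke 12, Galen 1, Brisco 6.
Galen drops from 2 to 1.

Galen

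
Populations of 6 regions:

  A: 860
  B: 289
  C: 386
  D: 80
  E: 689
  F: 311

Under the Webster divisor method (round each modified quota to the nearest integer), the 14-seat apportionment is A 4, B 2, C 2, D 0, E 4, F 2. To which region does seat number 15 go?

A

Priority for the next seat is population ÷ (current seats + 0.5).
Priorities: A 191.111, B 115.600, C 154.400, D 160.000, E 153.111, F 124.400.
Highest priority: A.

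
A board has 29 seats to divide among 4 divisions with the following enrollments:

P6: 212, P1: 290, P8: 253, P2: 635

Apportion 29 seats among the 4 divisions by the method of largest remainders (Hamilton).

Total 1390; standard divisor 1390/29 ≈ 47.931.
Standard quotas: P6 4.423, P1 6.050, P8 5.278, P2 13.248.
Lower quotas: P6 4, P1 6, P8 5, P2 13 (sum 28, leaving 1 seat).
Remainders in descending order: P6 0.423, P8 0.278, P2 0.248, P1 0.050.
The surplus seat goes to P6.

P6: 5, P1: 6, P8: 5, P2: 13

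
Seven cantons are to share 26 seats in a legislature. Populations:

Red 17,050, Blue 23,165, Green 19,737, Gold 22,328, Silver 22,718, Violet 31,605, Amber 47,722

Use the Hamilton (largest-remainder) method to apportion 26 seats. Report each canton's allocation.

Red=2; Blue=3; Green=3; Gold=3; Silver=3; Violet=5; Amber=7

Standard divisor: 184325 ÷ 26 ≈ 7089.423.
Standard quotas: Red 2.4050, Blue 3.2675, Green 2.7840, Gold 3.1495, Silver 3.2045, Violet 4.4580, Amber 6.7314.
Lower quotas: Red 2, Blue 3, Green 2, Gold 3, Silver 3, Violet 4, Amber 6 (sum 23, leaving 3 seats).
Remainders in descending order: Green 0.7840, Amber 0.7314, Violet 0.4580, Red 0.4050, Blue 0.2675, Silver 0.2045, Gold 0.1495.
The surplus seats go to Green, Amber, Violet.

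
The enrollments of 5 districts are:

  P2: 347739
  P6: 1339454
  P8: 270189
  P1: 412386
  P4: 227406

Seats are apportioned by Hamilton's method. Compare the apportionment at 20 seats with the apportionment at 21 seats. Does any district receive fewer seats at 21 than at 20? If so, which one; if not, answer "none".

none

At 20 seats: P2 3, P6 10, P8 2, P1 3, P4 2.
At 21 seats: P2 3, P6 11, P8 2, P1 3, P4 2.
No district's allocation decreased.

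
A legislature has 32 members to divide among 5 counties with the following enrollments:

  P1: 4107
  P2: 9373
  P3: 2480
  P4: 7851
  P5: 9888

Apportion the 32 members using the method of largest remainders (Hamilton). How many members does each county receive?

P1 4; P2 9; P3 2; P4 8; P5 9

Standard divisor: 33699 ÷ 32 ≈ 1053.094.
Standard quotas: P1 3.8999, P2 8.9004, P3 2.3550, P4 7.4552, P5 9.3895.
Lower quotas: P1 3, P2 8, P3 2, P4 7, P5 9 (sum 29, leaving 3 seats).
Remainders in descending order: P2 0.9004, P1 0.8999, P4 0.4552, P5 0.3895, P3 0.3550.
Largest remainders: P2, P1, P4 receive the extra seats.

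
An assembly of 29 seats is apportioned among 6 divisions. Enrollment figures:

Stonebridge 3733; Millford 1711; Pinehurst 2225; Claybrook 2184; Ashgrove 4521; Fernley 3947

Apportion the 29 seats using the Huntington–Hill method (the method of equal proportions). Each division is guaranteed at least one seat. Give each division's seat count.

Stonebridge=6, Millford=3, Pinehurst=4, Claybrook=3, Ashgrove=7, Fernley=6

With divisor 636: modified quotas Stonebridge 5.869, Millford 2.690, Pinehurst 3.498, Claybrook 3.434, Ashgrove 7.108, Fernley 6.206.
Geometric-mean thresholds: Stonebridge √(5·6)=5.477, Millford √(2·3)=2.449, Pinehurst √(3·4)=3.464, Claybrook √(3·4)=3.464, Ashgrove √(7·8)=7.483, Fernley √(6·7)=6.481.
Each quota rounded against its threshold gives Stonebridge 6, Millford 3, Pinehurst 4, Claybrook 3, Ashgrove 7, Fernley 6 (total 29).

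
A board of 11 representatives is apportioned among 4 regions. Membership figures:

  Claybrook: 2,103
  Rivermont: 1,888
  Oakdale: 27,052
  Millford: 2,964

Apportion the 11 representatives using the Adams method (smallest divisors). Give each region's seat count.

Standard divisor 34007/11 ≈ 3091.545; standard quotas: Claybrook 0.680, Rivermont 0.611, Oakdale 8.750, Millford 0.959.
Rounding up gives 1, 1, 9, 1 = 12 seats, so the divisor must be adjusted.
With modified divisor 3600: modified quotas Claybrook 0.584, Rivermont 0.524, Oakdale 7.514, Millford 0.823.
Rounding up: Claybrook 1, Rivermont 1, Oakdale 8, Millford 1 (total 11).

Claybrook 1, Rivermont 1, Oakdale 8, Millford 1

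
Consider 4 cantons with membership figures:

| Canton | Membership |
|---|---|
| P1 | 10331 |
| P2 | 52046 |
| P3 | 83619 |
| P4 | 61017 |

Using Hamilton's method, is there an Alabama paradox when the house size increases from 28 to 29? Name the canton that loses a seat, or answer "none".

At 28 seats: P1 2, P2 7, P3 11, P4 8.
At 29 seats: P1 1, P2 7, P3 12, P4 9.
P1 drops from 2 to 1.

P1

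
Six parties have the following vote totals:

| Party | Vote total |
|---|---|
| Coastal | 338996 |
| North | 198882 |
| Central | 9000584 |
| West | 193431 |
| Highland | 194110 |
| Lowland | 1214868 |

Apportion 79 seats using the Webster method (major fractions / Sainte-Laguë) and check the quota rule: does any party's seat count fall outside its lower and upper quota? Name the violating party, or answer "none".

Central

Standard quotas: Coastal 2.404, North 1.410, Central 63.823, West 1.372, Highland 1.376, Lowland 8.615.
Webster allocation: Coastal 2, North 1, Central 65, West 1, Highland 1, Lowland 9.
Central has quota 63.823 (lower 63, upper 64) but receives 65 — outside the quota interval.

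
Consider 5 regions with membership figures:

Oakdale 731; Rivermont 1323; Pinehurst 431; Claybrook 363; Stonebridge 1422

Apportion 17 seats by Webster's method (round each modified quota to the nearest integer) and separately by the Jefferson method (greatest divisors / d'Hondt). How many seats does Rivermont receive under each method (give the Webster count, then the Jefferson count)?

Webster: Oakdale 3, Rivermont 5, Pinehurst 2, Claybrook 1, Stonebridge 6.
Jefferson: Oakdale 3, Rivermont 6, Pinehurst 1, Claybrook 1, Stonebridge 6.
Rivermont gets 5 under Webster and 6 under Jefferson.

5 and 6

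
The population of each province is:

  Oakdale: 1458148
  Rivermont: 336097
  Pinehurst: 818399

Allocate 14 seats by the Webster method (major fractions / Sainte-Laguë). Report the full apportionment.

Standard divisor 2612644/14 ≈ 186617.429; standard quotas: Oakdale 7.814, Rivermont 1.801, Pinehurst 4.385.
Rounding to the nearest integer gives Oakdale 8, Rivermont 2, Pinehurst 4 — total 14, matching the house size, so no adjustment is needed.

Oakdale: 8, Rivermont: 2, Pinehurst: 4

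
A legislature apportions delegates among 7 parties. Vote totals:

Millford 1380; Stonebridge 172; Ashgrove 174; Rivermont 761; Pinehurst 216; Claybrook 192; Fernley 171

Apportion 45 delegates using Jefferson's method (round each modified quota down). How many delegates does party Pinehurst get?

Standard divisor 3066/45 ≈ 68.133; standard quotas: Millford 20.254, Stonebridge 2.524, Ashgrove 2.554, Rivermont 11.169, Pinehurst 3.170, Claybrook 2.818, Fernley 2.510.
Rounding down gives 20, 2, 2, 11, 3, 2, 2 = 42 seats, so the divisor must be adjusted.
With modified divisor 63: modified quotas Millford 21.905, Stonebridge 2.730, Ashgrove 2.762, Rivermont 12.079, Pinehurst 3.429, Claybrook 3.048, Fernley 2.714.
Rounding down: Millford 21, Stonebridge 2, Ashgrove 2, Rivermont 12, Pinehurst 3, Claybrook 3, Fernley 2 (total 45).
Pinehurst receives 3.

3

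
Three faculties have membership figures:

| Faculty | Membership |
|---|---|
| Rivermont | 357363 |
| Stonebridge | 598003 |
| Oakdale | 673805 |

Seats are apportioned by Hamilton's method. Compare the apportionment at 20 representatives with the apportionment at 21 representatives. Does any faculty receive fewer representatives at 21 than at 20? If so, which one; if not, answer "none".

At 20 seats: Rivermont 5, Stonebridge 7, Oakdale 8.
At 21 seats: Rivermont 4, Stonebridge 8, Oakdale 9.
Rivermont drops from 5 to 4.

Rivermont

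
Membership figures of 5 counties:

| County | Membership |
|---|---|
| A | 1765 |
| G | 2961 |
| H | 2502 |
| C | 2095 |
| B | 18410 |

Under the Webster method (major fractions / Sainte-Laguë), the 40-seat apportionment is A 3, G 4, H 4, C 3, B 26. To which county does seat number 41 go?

B

Priority for the next seat is population ÷ (current seats + 0.5).
Priorities: A 504.286, G 658.000, H 556.000, C 598.571, B 694.717.
Highest priority: B.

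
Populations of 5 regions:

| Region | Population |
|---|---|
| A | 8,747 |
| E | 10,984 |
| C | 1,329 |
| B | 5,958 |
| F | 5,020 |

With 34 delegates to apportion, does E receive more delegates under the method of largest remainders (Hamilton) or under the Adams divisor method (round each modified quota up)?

Hamilton

Hamilton: A 9, E 12, C 2, B 6, F 5.
Adams: A 9, E 11, C 2, B 6, F 6.
E gets 12 under Hamilton and 11 under Adams.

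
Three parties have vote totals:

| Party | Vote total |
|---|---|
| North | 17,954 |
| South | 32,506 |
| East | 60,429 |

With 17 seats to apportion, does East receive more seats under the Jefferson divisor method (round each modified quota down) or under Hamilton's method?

Jefferson

Jefferson: North 2, South 5, East 10.
Hamilton: North 3, South 5, East 9.
East gets 10 under Jefferson and 9 under Hamilton.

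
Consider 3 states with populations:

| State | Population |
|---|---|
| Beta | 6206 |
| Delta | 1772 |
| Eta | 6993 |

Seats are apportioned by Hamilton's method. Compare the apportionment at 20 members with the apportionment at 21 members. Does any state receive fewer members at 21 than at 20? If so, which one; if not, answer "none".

At 20 seats: Beta 8, Delta 3, Eta 9.
At 21 seats: Beta 9, Delta 2, Eta 10.
Delta drops from 3 to 2.

Delta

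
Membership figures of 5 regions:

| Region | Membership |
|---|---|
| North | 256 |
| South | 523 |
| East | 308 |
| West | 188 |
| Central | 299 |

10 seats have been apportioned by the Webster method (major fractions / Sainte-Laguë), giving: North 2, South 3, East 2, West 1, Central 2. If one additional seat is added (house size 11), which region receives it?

Priority for the next seat is population ÷ (current seats + 0.5).
Priorities: North 102.400, South 149.429, East 123.200, West 125.333, Central 119.600.
Highest priority: South.

South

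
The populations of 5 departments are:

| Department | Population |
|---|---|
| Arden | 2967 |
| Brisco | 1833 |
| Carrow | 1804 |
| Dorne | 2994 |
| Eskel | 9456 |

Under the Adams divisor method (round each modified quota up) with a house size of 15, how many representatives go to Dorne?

2

Standard divisor 19054/15 ≈ 1270.267; standard quotas: Arden 2.336, Brisco 1.443, Carrow 1.420, Dorne 2.357, Eskel 7.444.
Rounding up gives 3, 2, 2, 3, 8 = 18 seats, so the divisor must be adjusted.
With modified divisor 1540: modified quotas Arden 1.927, Brisco 1.190, Carrow 1.171, Dorne 1.944, Eskel 6.140.
Rounding up: Arden 2, Brisco 2, Carrow 2, Dorne 2, Eskel 7 (total 15).
Dorne receives 2.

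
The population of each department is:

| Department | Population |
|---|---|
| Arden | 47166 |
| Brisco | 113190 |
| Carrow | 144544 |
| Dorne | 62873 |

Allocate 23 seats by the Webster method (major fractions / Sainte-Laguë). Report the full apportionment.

Arden: 3, Brisco: 7, Carrow: 9, Dorne: 4

Standard divisor 367773/23 ≈ 15990.13; standard quotas: Arden 2.950, Brisco 7.079, Carrow 9.040, Dorne 3.932.
Rounding to the nearest integer gives Arden 3, Brisco 7, Carrow 9, Dorne 4 — total 23, matching the house size, so no adjustment is needed.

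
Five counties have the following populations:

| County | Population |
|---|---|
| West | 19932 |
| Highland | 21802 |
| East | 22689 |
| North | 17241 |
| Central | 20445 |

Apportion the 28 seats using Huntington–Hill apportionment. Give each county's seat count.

West: 5, Highland: 6, East: 6, North: 5, Central: 6

With divisor 3686: modified quotas West 5.407, Highland 5.915, East 6.155, North 4.677, Central 5.547.
Geometric-mean thresholds: West √(5·6)=5.477, Highland √(5·6)=5.477, East √(6·7)=6.481, North √(4·5)=4.472, Central √(5·6)=5.477.
Each quota rounded against its threshold gives West 5, Highland 6, East 6, North 5, Central 6 (total 28).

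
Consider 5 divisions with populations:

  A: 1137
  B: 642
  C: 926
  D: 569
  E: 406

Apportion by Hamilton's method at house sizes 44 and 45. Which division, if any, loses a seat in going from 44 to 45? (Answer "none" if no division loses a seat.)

none

At 44 seats: A 13, B 8, C 11, D 7, E 5.
At 45 seats: A 14, B 8, C 11, D 7, E 5.
No division's allocation decreased.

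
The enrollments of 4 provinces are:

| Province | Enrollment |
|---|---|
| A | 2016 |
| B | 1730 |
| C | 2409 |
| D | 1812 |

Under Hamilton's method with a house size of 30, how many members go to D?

Standard divisor: 7967 ÷ 30 ≈ 265.567.
Standard quotas: A 7.591, B 6.514, C 9.071, D 6.823.
Lower quotas: A 7, B 6, C 9, D 6 (sum 28, leaving 2 seats).
Remainders in descending order: D 0.823, A 0.591, B 0.514, C 0.071.
Largest remainders: D, A receive the extra seats.
D receives 7.

7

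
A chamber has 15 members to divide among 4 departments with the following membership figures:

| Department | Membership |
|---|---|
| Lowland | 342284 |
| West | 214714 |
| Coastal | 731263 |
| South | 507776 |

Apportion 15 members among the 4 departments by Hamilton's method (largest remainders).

The standard divisor is 1796037/15 ≈ 119735.8.
Standard quotas: Lowland 2.8587, West 1.7932, Coastal 6.1073, South 4.2408.
Lower quotas: Lowland 2, West 1, Coastal 6, South 4 (sum 13, leaving 2 seats).
Remainders in descending order: Lowland 0.8587, West 0.7932, South 0.2408, Coastal 0.1073.
Largest remainders: Lowland, West receive the extra seats.

Lowland: 3; West: 2; Coastal: 6; South: 4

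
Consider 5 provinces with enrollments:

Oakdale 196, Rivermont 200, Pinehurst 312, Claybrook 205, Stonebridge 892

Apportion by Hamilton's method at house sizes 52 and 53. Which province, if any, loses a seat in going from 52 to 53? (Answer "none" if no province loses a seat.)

At 52 seats: Oakdale 5, Rivermont 6, Pinehurst 9, Claybrook 6, Stonebridge 26.
At 53 seats: Oakdale 6, Rivermont 6, Pinehurst 9, Claybrook 6, Stonebridge 26.
No province's allocation decreased.

none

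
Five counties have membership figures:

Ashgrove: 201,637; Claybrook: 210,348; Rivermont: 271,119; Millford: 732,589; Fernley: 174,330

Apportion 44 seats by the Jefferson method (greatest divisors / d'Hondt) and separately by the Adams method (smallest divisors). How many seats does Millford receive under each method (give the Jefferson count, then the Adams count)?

21 and 19

Jefferson: Ashgrove 5, Claybrook 6, Rivermont 7, Millford 21, Fernley 5.
Adams: Ashgrove 6, Claybrook 6, Rivermont 8, Millford 19, Fernley 5.
Millford gets 21 under Jefferson and 19 under Adams.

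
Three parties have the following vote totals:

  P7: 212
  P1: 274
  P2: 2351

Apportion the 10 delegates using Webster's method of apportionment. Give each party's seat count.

P7 1; P1 1; P2 8

Standard divisor 2837/10 ≈ 283.7; standard quotas: P7 0.747, P1 0.966, P2 8.287.
Rounding to the nearest integer gives P7 1, P1 1, P2 8 — total 10, matching the house size, so no adjustment is needed.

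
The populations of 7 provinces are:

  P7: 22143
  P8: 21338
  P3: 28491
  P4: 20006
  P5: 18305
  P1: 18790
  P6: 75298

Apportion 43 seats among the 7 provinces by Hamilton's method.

The standard divisor is 204371/43 ≈ 4752.814.
Standard quotas: P7 4.6589, P8 4.4896, P3 5.9946, P4 4.2093, P5 3.8514, P1 3.9534, P6 15.8428.
Lower quotas: P7 4, P8 4, P3 5, P4 4, P5 3, P1 3, P6 15 (sum 38, leaving 5 seats).
Remainders in descending order: P3 0.9946, P1 0.9534, P5 0.8514, P6 0.8428, P7 0.6589, P8 0.4896, P4 0.2093.
The surplus seats go to P3, P1, P5, P6, P7.

P7=5; P8=4; P3=6; P4=4; P5=4; P1=4; P6=16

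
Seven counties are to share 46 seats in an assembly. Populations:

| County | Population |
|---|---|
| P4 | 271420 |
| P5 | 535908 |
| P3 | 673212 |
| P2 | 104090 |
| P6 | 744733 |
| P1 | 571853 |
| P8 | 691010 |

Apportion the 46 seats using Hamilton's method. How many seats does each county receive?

P4 3, P5 7, P3 9, P2 1, P6 10, P1 7, P8 9

Standard divisor: 3592226 ÷ 46 ≈ 78091.87.
Standard quotas: P4 3.4756, P5 6.8625, P3 8.6208, P2 1.3329, P6 9.5366, P1 7.3228, P8 8.8487.
Lower quotas: P4 3, P5 6, P3 8, P2 1, P6 9, P1 7, P8 8 (sum 42, leaving 4 seats).
Remainders in descending order: P5 0.8625, P8 0.8487, P3 0.6208, P6 0.5366, P4 0.4756, P2 0.3329, P1 0.3228.
The surplus seats go to P5, P8, P3, P6.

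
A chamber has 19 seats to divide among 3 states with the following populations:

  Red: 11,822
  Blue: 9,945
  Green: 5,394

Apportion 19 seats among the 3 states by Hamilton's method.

The standard divisor is 27161/19 ≈ 1429.526.
Standard quotas: Red 8.2699, Blue 6.9568, Green 3.7733.
Lower quotas: Red 8, Blue 6, Green 3 (sum 17, leaving 2 seats).
Remainders in descending order: Blue 0.9568, Green 0.7733, Red 0.2699.
Largest remainders: Blue, Green receive the extra seats.

Red: 8, Blue: 7, Green: 4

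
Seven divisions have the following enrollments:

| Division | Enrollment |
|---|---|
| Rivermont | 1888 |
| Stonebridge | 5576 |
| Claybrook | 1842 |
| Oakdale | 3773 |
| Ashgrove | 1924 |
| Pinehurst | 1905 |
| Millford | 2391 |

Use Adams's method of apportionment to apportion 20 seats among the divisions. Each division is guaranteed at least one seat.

Standard divisor 19299/20 ≈ 964.95; standard quotas: Rivermont 1.957, Stonebridge 5.779, Claybrook 1.909, Oakdale 3.910, Ashgrove 1.994, Pinehurst 1.974, Millford 2.478.
Rounding up gives 2, 6, 2, 4, 2, 2, 3 = 21 seats, so the divisor must be adjusted.
With modified divisor 1160: modified quotas Rivermont 1.628, Stonebridge 4.807, Claybrook 1.588, Oakdale 3.253, Ashgrove 1.659, Pinehurst 1.642, Millford 2.061.
Rounding up: Rivermont 2, Stonebridge 5, Claybrook 2, Oakdale 4, Ashgrove 2, Pinehurst 2, Millford 3 (total 20).

Rivermont: 2; Stonebridge: 5; Claybrook: 2; Oakdale: 4; Ashgrove: 2; Pinehurst: 2; Millford: 3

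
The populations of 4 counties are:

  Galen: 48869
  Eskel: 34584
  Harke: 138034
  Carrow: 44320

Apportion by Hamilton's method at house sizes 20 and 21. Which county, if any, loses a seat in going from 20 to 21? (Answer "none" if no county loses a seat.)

none

At 20 seats: Galen 4, Eskel 3, Harke 10, Carrow 3.
At 21 seats: Galen 4, Eskel 3, Harke 11, Carrow 3.
No county's allocation decreased.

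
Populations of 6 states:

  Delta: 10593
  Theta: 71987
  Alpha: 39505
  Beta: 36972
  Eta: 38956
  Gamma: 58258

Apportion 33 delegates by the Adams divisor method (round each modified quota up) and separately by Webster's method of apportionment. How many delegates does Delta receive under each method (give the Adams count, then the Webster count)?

Adams: Delta 2, Theta 9, Alpha 5, Beta 5, Eta 5, Gamma 7.
Webster: Delta 1, Theta 9, Alpha 5, Beta 5, Eta 5, Gamma 8.
Delta gets 2 under Adams and 1 under Webster.

2 and 1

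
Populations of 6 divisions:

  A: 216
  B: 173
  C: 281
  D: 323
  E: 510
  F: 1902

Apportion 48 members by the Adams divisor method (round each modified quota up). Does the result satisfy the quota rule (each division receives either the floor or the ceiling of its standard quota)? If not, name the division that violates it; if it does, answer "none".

none

Standard quotas: A 3.045, B 2.439, C 3.961, D 4.553, E 7.189, F 26.812.
Adams allocation: A 3, B 3, C 4, D 5, E 7, F 26.
Every allocation lies between the lower and upper quota.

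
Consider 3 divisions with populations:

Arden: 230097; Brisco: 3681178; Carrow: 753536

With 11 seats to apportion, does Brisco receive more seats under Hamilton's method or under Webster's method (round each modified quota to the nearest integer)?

Hamilton: Arden 0, Brisco 9, Carrow 2.
Webster: Arden 1, Brisco 8, Carrow 2.
Brisco gets 9 under Hamilton and 8 under Webster.

Hamilton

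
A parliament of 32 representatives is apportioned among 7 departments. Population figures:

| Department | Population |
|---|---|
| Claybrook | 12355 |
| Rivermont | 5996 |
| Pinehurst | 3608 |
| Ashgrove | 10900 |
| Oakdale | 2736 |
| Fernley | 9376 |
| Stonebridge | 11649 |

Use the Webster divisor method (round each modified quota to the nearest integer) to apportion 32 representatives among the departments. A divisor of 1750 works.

With modified divisor 1750: modified quotas Claybrook 7.060, Rivermont 3.426, Pinehurst 2.062, Ashgrove 6.229, Oakdale 1.563, Fernley 5.358, Stonebridge 6.657.
Rounding to the nearest integer: Claybrook 7, Rivermont 3, Pinehurst 2, Ashgrove 6, Oakdale 2, Fernley 5, Stonebridge 7 (total 32).

Claybrook 7, Rivermont 3, Pinehurst 2, Ashgrove 6, Oakdale 2, Fernley 5, Stonebridge 7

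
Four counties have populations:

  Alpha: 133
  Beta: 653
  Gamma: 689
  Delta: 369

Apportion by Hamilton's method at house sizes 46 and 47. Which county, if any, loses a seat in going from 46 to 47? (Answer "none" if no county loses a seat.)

Alpha

At 46 seats: Alpha 4, Beta 16, Gamma 17, Delta 9.
At 47 seats: Alpha 3, Beta 17, Gamma 18, Delta 9.
Alpha drops from 4 to 3.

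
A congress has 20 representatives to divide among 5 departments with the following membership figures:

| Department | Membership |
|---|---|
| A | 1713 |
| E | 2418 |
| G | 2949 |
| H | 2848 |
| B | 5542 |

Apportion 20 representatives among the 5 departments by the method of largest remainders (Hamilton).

The standard divisor is 15470/20 ≈ 773.5.
Standard quotas: A 2.2146, E 3.1261, G 3.8125, H 3.6820, B 7.1648.
Lower quotas: A 2, E 3, G 3, H 3, B 7 (sum 18, leaving 2 seats).
Remainders in descending order: G 0.8125, H 0.6820, A 0.2146, B 0.1648, E 0.1261.
Largest remainders: G, H receive the extra seats.

A: 2, E: 3, G: 4, H: 4, B: 7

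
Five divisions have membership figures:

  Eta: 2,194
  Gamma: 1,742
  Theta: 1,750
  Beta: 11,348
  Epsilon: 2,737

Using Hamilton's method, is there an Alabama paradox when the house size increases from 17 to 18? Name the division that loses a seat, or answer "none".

At 17 seats: Eta 2, Gamma 1, Theta 2, Beta 10, Epsilon 2.
At 18 seats: Eta 2, Gamma 2, Theta 2, Beta 10, Epsilon 2.
No division's allocation decreased.

none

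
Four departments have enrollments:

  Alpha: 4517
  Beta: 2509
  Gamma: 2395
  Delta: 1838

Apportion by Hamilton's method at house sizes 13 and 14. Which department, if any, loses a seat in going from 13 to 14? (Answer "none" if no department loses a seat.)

At 13 seats: Alpha 5, Beta 3, Gamma 3, Delta 2.
At 14 seats: Alpha 6, Beta 3, Gamma 3, Delta 2.
No department's allocation decreased.

none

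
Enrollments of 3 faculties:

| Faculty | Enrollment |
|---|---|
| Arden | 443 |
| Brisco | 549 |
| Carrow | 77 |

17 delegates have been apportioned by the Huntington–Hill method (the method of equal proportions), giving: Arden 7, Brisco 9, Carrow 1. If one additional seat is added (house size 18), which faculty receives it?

Priority for the next seat is population ÷ (√(s·(s+1))).
Priorities: Arden 59.198, Brisco 57.870, Carrow 54.447.
Highest priority: Arden.

Arden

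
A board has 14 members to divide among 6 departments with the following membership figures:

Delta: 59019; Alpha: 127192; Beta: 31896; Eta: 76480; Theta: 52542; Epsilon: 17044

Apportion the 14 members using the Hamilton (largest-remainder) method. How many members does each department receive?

Delta 2, Alpha 5, Beta 1, Eta 3, Theta 2, Epsilon 1

The standard divisor is 364173/14 ≈ 26012.357.
Standard quotas: Delta 2.2689, Alpha 4.8897, Beta 1.2262, Eta 2.9401, Theta 2.0199, Epsilon 0.6552.
Lower quotas: Delta 2, Alpha 4, Beta 1, Eta 2, Theta 2, Epsilon 0 (sum 11, leaving 3 seats).
Remainders in descending order: Eta 0.9401, Alpha 0.8897, Epsilon 0.6552, Delta 0.2689, Beta 0.2262, Theta 0.0199.
Largest remainders: Eta, Alpha, Epsilon receive the extra seats.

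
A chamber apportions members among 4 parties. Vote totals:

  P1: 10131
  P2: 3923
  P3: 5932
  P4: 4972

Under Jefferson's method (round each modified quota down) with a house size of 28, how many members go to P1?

12

Standard divisor 24958/28 ≈ 891.357; standard quotas: P1 11.366, P2 4.401, P3 6.655, P4 5.578.
Rounding down gives 11, 4, 6, 5 = 26 seats, so the divisor must be adjusted.
With modified divisor 840: modified quotas P1 12.061, P2 4.670, P3 7.062, P4 5.919.
Rounding down: P1 12, P2 4, P3 7, P4 5 (total 28).
P1 receives 12.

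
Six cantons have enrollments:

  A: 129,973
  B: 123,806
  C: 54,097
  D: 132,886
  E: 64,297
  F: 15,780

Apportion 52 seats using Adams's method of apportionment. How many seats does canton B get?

Standard divisor 520839/52 ≈ 10016.135; standard quotas: A 12.976, B 12.361, C 5.401, D 13.267, E 6.419, F 1.575.
Rounding up gives 13, 13, 6, 14, 7, 2 = 55 seats, so the divisor must be adjusted.
With modified divisor 10770: modified quotas A 12.068, B 11.495, C 5.023, D 12.339, E 5.970, F 1.465.
Rounding up: A 13, B 12, C 6, D 13, E 6, F 2 (total 52).
B receives 12.

12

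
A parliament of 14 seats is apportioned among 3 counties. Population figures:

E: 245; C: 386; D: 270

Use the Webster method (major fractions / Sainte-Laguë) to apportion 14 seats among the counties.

E=4; C=6; D=4

Standard divisor 901/14 ≈ 64.357; standard quotas: E 3.807, C 5.998, D 4.195.
Rounding to the nearest integer gives E 4, C 6, D 4 — total 14, matching the house size, so no adjustment is needed.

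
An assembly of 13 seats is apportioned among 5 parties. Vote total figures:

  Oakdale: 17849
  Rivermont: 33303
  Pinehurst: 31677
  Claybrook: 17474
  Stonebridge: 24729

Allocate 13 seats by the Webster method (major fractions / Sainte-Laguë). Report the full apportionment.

Oakdale=2; Rivermont=3; Pinehurst=3; Claybrook=2; Stonebridge=3

Standard divisor 125032/13 ≈ 9617.846; standard quotas: Oakdale 1.856, Rivermont 3.463, Pinehurst 3.294, Claybrook 1.817, Stonebridge 2.571.
Rounding to the nearest integer gives Oakdale 2, Rivermont 3, Pinehurst 3, Claybrook 2, Stonebridge 3 — total 13, matching the house size, so no adjustment is needed.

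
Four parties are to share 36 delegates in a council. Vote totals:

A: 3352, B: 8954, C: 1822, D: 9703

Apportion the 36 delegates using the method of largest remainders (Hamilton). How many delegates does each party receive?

The standard divisor is 23831/36 ≈ 661.972.
Standard quotas: A 5.0637, B 13.5262, C 2.7524, D 14.6577.
Lower quotas: A 5, B 13, C 2, D 14 (sum 34, leaving 2 seats).
Remainders in descending order: C 0.7524, D 0.6577, B 0.5262, A 0.0637.
The surplus seats go to C, D.

A 5, B 13, C 3, D 15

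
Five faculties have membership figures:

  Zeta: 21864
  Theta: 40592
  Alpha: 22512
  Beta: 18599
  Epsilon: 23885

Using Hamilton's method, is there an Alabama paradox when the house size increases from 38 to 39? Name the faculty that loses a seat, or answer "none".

At 38 seats: Zeta 6, Theta 12, Alpha 7, Beta 6, Epsilon 7.
At 39 seats: Zeta 7, Theta 12, Alpha 7, Beta 6, Epsilon 7.
No faculty's allocation decreased.

none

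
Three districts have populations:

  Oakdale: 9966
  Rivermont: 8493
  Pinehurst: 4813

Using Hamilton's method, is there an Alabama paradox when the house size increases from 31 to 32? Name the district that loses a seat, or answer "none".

At 31 seats: Oakdale 13, Rivermont 11, Pinehurst 7.
At 32 seats: Oakdale 14, Rivermont 12, Pinehurst 6.
Pinehurst drops from 7 to 6.

Pinehurst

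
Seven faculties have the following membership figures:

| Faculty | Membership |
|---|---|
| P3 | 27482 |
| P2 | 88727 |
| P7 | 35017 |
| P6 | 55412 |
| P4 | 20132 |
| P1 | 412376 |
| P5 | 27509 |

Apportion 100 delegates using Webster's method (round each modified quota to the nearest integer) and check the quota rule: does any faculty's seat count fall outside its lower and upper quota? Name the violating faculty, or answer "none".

Standard quotas: P3 4.122, P2 13.309, P7 5.253, P6 8.312, P4 3.020, P1 61.857, P5 4.126.
Webster allocation: P3 4, P2 13, P7 5, P6 8, P4 3, P1 63, P5 4.
P1 has quota 61.857 (lower 61, upper 62) but receives 63 — outside the quota interval.

P1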